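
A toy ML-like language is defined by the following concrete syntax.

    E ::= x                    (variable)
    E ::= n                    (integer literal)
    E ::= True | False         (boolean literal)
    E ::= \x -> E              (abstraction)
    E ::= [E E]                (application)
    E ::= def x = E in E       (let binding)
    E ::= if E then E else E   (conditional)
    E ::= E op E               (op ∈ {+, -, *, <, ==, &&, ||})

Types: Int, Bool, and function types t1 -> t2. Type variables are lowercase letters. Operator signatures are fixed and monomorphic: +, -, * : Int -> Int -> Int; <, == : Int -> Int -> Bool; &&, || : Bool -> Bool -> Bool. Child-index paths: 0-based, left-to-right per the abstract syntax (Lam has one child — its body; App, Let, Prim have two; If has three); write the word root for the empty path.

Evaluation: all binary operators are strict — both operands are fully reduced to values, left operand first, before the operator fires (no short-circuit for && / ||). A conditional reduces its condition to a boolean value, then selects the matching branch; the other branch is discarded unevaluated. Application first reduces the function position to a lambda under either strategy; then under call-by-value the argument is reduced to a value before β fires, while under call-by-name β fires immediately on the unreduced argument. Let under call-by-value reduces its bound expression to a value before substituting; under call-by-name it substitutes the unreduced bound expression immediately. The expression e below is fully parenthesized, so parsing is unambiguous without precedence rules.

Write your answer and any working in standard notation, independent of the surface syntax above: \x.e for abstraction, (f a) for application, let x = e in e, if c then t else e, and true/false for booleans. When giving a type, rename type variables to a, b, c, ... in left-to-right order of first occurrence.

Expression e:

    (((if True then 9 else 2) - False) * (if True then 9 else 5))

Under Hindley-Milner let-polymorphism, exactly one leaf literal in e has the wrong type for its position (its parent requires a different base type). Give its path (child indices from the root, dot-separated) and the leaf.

Trace:
  unify Bool ~ Bool
  unify Int ~ Int
  unify Int ~ Int
  unify Bool ~ Int
  FAIL: mismatch Bool ~ Int

Answer: 0.1 : false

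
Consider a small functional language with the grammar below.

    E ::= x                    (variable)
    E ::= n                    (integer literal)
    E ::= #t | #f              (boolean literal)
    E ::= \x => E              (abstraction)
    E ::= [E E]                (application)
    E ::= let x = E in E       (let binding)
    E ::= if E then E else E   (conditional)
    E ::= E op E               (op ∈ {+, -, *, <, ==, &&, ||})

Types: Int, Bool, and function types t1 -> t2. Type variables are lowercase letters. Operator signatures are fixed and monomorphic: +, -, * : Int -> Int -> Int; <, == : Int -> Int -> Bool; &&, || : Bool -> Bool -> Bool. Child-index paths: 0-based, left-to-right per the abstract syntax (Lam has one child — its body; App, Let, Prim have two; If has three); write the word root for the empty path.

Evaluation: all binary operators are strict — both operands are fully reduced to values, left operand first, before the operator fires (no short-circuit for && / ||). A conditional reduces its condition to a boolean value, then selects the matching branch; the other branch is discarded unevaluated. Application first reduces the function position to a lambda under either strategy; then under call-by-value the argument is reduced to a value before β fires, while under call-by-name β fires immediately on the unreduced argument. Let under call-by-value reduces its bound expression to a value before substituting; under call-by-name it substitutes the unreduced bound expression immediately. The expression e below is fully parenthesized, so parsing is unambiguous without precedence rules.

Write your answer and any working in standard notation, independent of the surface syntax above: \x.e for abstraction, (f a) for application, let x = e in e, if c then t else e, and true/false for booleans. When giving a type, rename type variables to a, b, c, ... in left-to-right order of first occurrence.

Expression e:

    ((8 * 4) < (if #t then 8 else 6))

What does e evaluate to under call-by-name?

Derivation:
step 0: ((8 * 4) < (if true then 8 else 6))
step 1: [delta@0] (32 < (if true then 8 else 6))
step 2: [if@1] (32 < 8)
step 3: [delta@root] false

Answer: false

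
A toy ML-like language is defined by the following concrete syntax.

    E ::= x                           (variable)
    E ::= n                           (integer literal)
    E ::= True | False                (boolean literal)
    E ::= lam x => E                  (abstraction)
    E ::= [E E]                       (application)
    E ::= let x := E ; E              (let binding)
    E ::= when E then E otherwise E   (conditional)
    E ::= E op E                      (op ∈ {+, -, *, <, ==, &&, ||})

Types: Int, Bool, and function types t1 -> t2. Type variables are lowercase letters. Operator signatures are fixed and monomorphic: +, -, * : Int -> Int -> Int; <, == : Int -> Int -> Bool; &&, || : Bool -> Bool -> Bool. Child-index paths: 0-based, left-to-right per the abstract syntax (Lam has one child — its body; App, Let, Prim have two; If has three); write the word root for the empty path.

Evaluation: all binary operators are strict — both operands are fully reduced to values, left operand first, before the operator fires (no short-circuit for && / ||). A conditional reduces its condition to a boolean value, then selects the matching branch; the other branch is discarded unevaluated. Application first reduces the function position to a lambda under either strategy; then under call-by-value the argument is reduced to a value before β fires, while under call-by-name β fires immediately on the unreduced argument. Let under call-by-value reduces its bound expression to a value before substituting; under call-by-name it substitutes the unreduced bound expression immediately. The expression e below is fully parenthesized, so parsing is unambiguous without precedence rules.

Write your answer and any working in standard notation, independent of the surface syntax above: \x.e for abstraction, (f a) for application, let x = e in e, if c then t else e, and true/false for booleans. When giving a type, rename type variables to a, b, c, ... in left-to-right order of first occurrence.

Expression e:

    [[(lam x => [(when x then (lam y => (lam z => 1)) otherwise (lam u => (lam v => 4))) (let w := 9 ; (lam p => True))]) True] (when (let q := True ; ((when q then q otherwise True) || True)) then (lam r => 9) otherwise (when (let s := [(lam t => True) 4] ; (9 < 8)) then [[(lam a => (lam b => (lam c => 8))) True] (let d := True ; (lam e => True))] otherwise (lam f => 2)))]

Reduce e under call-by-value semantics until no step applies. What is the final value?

Answer: 1

Trace:
step 0: (((\x.((if x then (\y.(\z.1)) else (\u.(\v.4))) (let w = 9 in (\p.true)))) true) (if (let q = true in ((if q then q else true) || true)) then (\r.9) else (if (let s = ((\t.true) 4) in (9 < 8)) then (((\a.(\b.(\c.8))) true) (let d = true in (\e.true))) else (\f.2))))
step 1: [beta@0] (((if true then (\y.(\z.1)) else (\u.(\v.4))) (let w = 9 in (\p.true))) (if (let q = true in ((if q then q else true) || true)) then (\r.9) else (if (let s = ((\t.true) 4) in (9 < 8)) then (((\a.(\b.(\c.8))) true) (let d = true in (\e.true))) else (\f.2))))
step 2: [if@0.0] (((\y.(\z.1)) (let w = 9 in (\p.true))) (if (let q = true in ((if q then q else true) || true)) then (\r.9) else (if (let s = ((\t.true) 4) in (9 < 8)) then (((\a.(\b.(\c.8))) true) (let d = true in (\e.true))) else (\f.2))))
step 3: [let@0.1] (((\y.(\z.1)) (\p.true)) (if (let q = true in ((if q then q else true) || true)) then (\r.9) else (if (let s = ((\t.true) 4) in (9 < 8)) then (((\a.(\b.(\c.8))) true) (let d = true in (\e.true))) else (\f.2))))
step 4: [beta@0] ((\z.1) (if (let q = true in ((if q then q else true) || true)) then (\r.9) else (if (let s = ((\t.true) 4) in (9 < 8)) then (((\a.(\b.(\c.8))) true) (let d = true in (\e.true))) else (\f.2))))
step 5: [let@1.0] ((\z.1) (if ((if true then true else true) || true) then (\r.9) else (if (let s = ((\t.true) 4) in (9 < 8)) then (((\a.(\b.(\c.8))) true) (let d = true in (\e.true))) else (\f.2))))
step 6: [if@1.0.0] ((\z.1) (if (true || true) then (\r.9) else (if (let s = ((\t.true) 4) in (9 < 8)) then (((\a.(\b.(\c.8))) true) (let d = true in (\e.true))) else (\f.2))))
step 7: [delta@1.0] ((\z.1) (if true then (\r.9) else (if (let s = ((\t.true) 4) in (9 < 8)) then (((\a.(\b.(\c.8))) true) (let d = true in (\e.true))) else (\f.2))))
step 8: [if@1] ((\z.1) (\r.9))
step 9: [beta@root] 1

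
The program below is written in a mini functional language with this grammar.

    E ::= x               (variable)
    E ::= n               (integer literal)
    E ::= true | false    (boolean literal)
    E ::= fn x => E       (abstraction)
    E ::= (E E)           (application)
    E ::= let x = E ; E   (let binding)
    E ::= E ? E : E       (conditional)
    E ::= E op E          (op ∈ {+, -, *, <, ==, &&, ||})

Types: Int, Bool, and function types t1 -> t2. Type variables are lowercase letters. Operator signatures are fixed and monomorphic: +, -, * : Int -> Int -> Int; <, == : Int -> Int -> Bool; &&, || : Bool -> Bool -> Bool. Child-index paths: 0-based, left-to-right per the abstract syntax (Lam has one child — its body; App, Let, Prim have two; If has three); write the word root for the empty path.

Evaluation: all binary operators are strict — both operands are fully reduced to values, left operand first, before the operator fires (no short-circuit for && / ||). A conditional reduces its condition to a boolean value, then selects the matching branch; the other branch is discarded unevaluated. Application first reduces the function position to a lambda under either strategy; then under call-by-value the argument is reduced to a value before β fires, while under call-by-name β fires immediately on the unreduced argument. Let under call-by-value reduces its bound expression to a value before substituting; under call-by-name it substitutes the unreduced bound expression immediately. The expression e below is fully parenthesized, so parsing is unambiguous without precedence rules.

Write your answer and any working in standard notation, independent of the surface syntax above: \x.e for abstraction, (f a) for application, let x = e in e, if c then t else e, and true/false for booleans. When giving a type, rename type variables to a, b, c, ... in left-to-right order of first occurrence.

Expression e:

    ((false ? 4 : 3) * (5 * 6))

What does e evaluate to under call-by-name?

Working:
step 0: ((if false then 4 else 3) * (5 * 6))
step 1: [if@0] (3 * (5 * 6))
step 2: [delta@1] (3 * 30)
step 3: [delta@root] 90

Answer: 90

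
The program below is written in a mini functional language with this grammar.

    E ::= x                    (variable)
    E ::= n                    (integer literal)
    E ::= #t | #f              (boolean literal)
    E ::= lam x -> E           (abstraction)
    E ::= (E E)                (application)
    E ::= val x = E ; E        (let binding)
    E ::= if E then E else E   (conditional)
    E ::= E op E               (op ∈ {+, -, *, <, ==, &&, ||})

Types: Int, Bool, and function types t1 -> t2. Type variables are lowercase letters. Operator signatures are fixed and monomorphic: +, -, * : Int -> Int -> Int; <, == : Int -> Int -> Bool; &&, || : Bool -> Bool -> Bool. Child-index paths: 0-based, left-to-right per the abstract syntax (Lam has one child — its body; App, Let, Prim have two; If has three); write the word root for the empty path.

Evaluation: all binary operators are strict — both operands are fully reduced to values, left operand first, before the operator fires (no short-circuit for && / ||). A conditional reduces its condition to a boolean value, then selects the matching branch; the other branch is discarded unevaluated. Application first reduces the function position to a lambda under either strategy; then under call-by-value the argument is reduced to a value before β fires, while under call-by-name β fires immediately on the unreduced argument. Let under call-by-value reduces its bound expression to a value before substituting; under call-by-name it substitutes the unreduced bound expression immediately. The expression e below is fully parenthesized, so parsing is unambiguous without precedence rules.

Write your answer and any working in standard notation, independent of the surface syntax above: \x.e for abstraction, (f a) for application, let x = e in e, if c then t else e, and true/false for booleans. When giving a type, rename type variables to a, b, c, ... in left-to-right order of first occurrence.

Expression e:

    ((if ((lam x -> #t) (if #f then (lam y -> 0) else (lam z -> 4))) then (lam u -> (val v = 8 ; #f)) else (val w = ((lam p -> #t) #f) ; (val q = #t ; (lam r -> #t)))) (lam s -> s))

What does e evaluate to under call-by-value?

Answer: false

Trace:
step 0: ((if ((\x.true) (if false then (\y.0) else (\z.4))) then (\u.(let v = 8 in false)) else (let w = ((\p.true) false) in (let q = true in (\r.true)))) (\s.s))
step 1: [if@0.0.1] ((if ((\x.true) (\z.4)) then (\u.(let v = 8 in false)) else (let w = ((\p.true) false) in (let q = true in (\r.true)))) (\s.s))
step 2: [beta@0.0] ((if true then (\u.(let v = 8 in false)) else (let w = ((\p.true) false) in (let q = true in (\r.true)))) (\s.s))
step 3: [if@0] ((\u.(let v = 8 in false)) (\s.s))
step 4: [beta@root] (let v = 8 in false)
step 5: [let@root] false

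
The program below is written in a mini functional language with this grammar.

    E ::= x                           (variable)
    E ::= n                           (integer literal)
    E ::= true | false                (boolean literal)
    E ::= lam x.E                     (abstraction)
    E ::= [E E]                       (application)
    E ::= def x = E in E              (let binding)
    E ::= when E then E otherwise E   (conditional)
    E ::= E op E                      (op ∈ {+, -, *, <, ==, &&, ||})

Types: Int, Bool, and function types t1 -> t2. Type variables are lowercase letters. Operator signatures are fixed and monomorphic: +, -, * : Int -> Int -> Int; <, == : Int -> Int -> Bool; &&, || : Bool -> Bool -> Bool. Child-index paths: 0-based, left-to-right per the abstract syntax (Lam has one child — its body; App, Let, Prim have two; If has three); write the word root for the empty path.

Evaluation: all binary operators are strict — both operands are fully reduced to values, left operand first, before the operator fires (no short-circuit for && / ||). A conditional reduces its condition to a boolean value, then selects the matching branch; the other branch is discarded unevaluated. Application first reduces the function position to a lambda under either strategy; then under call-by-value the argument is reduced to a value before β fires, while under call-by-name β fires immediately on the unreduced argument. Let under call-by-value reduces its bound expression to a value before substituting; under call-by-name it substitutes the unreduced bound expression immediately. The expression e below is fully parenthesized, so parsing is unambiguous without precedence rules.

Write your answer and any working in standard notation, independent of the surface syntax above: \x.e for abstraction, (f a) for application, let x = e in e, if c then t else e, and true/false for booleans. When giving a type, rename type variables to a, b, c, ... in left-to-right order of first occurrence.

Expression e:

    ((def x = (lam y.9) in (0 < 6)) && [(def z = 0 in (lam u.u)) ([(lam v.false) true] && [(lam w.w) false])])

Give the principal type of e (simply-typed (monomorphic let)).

Derivation:
\y._ : a -> Int
let x : a -> Int
  unify Int ~ Int
  unify Int ~ Int
  unify Bool ~ Bool
let z : Int
u : b
\u._ : b -> b
\v._ : c -> Bool
  unify c -> Bool ~ Bool -> d
  unify c ~ Bool
  unify Bool ~ d
_ _ : Bool
  unify Bool ~ Bool
w : e
\w._ : e -> e
  unify e -> e ~ Bool -> f
  unify e ~ Bool
  unify Bool ~ f
_ _ : Bool
  unify Bool ~ Bool
  unify b -> b ~ Bool -> g
  unify b ~ Bool
  unify Bool ~ g
_ _ : Bool
  unify Bool ~ Bool

Answer: Bool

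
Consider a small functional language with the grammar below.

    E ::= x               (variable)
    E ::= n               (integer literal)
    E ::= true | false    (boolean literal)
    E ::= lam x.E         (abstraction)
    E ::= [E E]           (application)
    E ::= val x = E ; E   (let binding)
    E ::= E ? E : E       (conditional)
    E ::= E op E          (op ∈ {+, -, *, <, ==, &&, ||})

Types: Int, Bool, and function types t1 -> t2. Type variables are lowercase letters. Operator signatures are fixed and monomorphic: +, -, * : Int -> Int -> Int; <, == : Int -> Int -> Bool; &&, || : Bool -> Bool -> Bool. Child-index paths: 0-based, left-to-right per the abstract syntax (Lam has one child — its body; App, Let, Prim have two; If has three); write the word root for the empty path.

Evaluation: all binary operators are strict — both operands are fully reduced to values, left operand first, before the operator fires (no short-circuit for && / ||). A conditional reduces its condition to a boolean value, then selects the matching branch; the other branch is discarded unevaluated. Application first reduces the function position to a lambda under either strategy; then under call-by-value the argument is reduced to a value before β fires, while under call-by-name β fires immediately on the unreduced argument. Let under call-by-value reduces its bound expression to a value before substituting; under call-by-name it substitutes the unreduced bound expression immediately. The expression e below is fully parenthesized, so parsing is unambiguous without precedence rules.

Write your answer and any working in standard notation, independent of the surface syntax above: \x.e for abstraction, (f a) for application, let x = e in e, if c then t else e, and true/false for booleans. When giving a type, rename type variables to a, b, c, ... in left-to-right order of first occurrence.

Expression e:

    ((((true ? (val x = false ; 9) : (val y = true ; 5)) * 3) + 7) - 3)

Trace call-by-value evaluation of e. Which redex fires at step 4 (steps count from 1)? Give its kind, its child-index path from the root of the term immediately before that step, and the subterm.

Answer: delta at 0 : (27 + 7)

Working:
step 0: ((((if true then (let x = false in 9) else (let y = true in 5)) * 3) + 7) - 3)
step 1: [if@0.0.0] ((((let x = false in 9) * 3) + 7) - 3)
step 2: [let@0.0.0] (((9 * 3) + 7) - 3)
step 3: [delta@0.0] ((27 + 7) - 3)
step 4: [delta@0] (34 - 3)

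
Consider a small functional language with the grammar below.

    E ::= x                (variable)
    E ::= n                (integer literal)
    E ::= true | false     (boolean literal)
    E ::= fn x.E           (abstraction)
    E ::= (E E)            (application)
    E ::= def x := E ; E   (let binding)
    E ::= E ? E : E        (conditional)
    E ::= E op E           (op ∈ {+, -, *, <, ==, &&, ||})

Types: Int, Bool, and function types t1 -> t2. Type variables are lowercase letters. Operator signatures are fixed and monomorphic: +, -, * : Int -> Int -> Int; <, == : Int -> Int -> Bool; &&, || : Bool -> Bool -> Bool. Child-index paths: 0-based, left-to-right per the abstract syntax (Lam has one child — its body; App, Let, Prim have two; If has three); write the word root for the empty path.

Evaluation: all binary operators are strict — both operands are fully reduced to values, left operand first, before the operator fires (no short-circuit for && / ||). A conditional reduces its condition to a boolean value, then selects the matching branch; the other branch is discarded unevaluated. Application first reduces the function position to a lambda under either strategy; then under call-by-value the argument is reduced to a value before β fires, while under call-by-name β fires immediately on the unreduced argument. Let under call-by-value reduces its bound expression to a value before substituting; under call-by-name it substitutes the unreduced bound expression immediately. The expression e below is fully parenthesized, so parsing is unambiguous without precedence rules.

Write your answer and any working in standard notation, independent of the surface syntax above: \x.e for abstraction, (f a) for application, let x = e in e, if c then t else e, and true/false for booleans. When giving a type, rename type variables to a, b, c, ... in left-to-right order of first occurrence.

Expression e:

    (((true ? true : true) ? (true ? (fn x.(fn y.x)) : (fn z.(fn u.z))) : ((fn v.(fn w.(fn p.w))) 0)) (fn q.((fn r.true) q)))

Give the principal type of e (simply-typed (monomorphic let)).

Trace:
  unify Bool ~ Bool
  unify Bool ~ Bool
  unify Bool ~ Bool
  unify Bool ~ Bool
x : a
\y._ : b -> a
\x._ : a -> b -> a
z : c
\u._ : d -> c
\z._ : c -> d -> c
  unify a -> b -> a ~ c -> d -> c
  unify a ~ c
  unify b -> c ~ d -> c
  unify b ~ d
  unify c ~ c
w : f
\p._ : g -> f
\w._ : f -> g -> f
\v._ : e -> f -> g -> f
  unify e -> f -> g -> f ~ Int -> h
  unify e ~ Int
  unify f -> g -> f ~ h
_ _ : f -> g -> f
  unify c -> d -> c ~ f -> g -> f
  unify c ~ f
  unify d -> f ~ g -> f
  unify d ~ g
  unify f ~ f
\r._ : j -> Bool
q : i
  unify j -> Bool ~ i -> k
  unify j ~ i
  unify Bool ~ k
_ _ : Bool
\q._ : i -> Bool
  unify f -> g -> f ~ (i -> Bool) -> l
  unify f ~ i -> Bool
  unify g -> i -> Bool ~ l
_ _ : g -> i -> Bool

Answer: a -> b -> Bool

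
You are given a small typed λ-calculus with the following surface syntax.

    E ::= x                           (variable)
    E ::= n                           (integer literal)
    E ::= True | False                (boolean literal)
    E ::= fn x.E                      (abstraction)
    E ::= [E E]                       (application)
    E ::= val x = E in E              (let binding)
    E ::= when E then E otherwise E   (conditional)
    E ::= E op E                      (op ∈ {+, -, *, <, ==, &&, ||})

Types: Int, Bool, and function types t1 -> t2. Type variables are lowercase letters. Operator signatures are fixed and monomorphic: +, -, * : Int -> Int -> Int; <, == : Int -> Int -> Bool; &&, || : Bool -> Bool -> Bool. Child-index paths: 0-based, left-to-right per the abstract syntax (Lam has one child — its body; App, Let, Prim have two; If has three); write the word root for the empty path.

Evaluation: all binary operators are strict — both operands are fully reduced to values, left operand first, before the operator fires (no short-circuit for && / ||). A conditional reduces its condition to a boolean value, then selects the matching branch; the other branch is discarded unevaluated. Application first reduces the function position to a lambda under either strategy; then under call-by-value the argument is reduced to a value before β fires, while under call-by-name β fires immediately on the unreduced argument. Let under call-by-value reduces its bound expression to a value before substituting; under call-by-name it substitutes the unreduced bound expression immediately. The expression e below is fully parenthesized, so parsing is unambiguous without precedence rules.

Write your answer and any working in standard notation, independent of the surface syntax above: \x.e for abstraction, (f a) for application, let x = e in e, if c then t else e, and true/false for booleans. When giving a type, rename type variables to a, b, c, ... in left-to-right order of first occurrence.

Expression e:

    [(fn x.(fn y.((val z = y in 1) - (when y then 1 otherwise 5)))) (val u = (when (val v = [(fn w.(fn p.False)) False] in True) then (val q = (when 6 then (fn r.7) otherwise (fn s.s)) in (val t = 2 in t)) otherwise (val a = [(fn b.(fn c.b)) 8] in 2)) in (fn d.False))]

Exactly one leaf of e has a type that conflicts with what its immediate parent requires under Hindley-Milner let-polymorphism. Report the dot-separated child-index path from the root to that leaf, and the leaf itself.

Trace:
y : b
let z : b
  unify Int ~ Int
y : b
  unify b ~ Bool
  unify Int ~ Int
  unify Int ~ Int
\y._ : Bool -> Int
\x._ : a -> Bool -> Int
\p._ : d -> Bool
\w._ : c -> d -> Bool
  unify c -> d -> Bool ~ Bool -> e
  unify c ~ Bool
  unify d -> Bool ~ e
_ _ : d -> Bool
let v : forall. d -> Bool
  unify Bool ~ Bool
  unify Int ~ Bool
  FAIL: mismatch Int ~ Bool

Answer: 1.0.1.0.0 : 6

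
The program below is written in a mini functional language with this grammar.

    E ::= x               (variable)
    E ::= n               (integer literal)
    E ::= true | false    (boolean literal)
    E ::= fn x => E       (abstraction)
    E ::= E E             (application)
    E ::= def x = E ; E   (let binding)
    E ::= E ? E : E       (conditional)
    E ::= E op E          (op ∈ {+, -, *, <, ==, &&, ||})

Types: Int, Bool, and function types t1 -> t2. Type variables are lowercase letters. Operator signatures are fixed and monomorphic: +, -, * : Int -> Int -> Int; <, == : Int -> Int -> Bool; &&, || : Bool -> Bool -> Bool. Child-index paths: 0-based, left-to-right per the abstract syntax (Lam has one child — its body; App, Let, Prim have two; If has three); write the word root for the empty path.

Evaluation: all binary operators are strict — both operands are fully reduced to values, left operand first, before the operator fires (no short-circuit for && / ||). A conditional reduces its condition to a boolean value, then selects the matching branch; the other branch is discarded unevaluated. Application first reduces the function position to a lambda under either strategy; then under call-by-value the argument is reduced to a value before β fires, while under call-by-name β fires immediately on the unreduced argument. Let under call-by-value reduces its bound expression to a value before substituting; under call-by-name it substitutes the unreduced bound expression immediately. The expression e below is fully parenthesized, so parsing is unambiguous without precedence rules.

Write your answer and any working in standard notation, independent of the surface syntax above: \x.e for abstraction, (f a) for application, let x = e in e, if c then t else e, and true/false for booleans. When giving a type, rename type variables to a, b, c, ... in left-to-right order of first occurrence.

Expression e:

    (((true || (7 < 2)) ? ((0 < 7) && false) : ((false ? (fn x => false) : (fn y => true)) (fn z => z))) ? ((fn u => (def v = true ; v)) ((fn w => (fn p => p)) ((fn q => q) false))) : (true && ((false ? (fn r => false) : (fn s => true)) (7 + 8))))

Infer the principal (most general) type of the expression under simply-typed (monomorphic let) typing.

Derivation:
  unify Bool ~ Bool
  unify Int ~ Int
  unify Int ~ Int
  unify Bool ~ Bool
  unify Bool ~ Bool
  unify Int ~ Int
  unify Int ~ Int
  unify Bool ~ Bool
  unify Bool ~ Bool
  unify Bool ~ Bool
\x._ : a -> Bool
\y._ : b -> Bool
  unify a -> Bool ~ b -> Bool
  unify a ~ b
  unify Bool ~ Bool
z : c
\z._ : c -> c
  unify b -> Bool ~ (c -> c) -> d
  unify b ~ c -> c
  unify Bool ~ d
_ _ : Bool
  unify Bool ~ Bool
  unify Bool ~ Bool
let v : Bool
v : Bool
\u._ : e -> Bool
p : g
\p._ : g -> g
\w._ : f -> g -> g
q : h
\q._ : h -> h
  unify h -> h ~ Bool -> i
  unify h ~ Bool
  unify Bool ~ i
_ _ : Bool
  unify f -> g -> g ~ Bool -> j
  unify f ~ Bool
  unify g -> g ~ j
_ _ : g -> g
  unify e -> Bool ~ (g -> g) -> k
  unify e ~ g -> g
  unify Bool ~ k
_ _ : Bool
  unify Bool ~ Bool
  unify Bool ~ Bool
\r._ : l -> Bool
\s._ : m -> Bool
  unify l -> Bool ~ m -> Bool
  unify l ~ m
  unify Bool ~ Bool
  unify Int ~ Int
  unify Int ~ Int
  unify m -> Bool ~ Int -> n
  unify m ~ Int
  unify Bool ~ n
_ _ : Bool
  unify Bool ~ Bool
  unify Bool ~ Bool

Answer: Bool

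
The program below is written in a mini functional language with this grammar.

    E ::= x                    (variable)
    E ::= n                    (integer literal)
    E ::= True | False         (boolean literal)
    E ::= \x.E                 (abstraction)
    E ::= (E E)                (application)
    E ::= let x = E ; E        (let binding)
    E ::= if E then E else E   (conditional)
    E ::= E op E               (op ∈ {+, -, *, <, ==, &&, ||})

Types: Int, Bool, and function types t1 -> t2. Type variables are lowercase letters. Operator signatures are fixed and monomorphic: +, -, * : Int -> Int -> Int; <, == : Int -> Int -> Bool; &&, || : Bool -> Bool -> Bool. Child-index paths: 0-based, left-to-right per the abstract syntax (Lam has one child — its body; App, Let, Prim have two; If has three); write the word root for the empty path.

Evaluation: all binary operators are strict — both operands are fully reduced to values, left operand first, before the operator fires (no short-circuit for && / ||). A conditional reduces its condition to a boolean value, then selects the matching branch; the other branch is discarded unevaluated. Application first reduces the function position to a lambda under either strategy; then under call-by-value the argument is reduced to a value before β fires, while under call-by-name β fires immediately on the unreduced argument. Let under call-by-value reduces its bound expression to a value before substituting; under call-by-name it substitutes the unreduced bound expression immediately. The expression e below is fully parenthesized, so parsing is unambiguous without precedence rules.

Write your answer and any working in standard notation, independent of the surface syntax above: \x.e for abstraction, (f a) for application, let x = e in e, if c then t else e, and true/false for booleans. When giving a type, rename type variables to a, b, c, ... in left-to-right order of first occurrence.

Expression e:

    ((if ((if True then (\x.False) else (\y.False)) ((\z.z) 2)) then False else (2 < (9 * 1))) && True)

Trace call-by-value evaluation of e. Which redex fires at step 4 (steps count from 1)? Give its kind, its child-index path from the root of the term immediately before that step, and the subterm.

Answer: if at 0 : (if false then false else (2 < (9 * 1)))

Trace:
step 0: ((if ((if true then (\x.false) else (\y.false)) ((\z.z) 2)) then false else (2 < (9 * 1))) && true)
step 1: [if@0.0.0] ((if ((\x.false) ((\z.z) 2)) then false else (2 < (9 * 1))) && true)
step 2: [beta@0.0.1] ((if ((\x.false) 2) then false else (2 < (9 * 1))) && true)
step 3: [beta@0.0] ((if false then false else (2 < (9 * 1))) && true)
step 4: [if@0] ((2 < (9 * 1)) && true)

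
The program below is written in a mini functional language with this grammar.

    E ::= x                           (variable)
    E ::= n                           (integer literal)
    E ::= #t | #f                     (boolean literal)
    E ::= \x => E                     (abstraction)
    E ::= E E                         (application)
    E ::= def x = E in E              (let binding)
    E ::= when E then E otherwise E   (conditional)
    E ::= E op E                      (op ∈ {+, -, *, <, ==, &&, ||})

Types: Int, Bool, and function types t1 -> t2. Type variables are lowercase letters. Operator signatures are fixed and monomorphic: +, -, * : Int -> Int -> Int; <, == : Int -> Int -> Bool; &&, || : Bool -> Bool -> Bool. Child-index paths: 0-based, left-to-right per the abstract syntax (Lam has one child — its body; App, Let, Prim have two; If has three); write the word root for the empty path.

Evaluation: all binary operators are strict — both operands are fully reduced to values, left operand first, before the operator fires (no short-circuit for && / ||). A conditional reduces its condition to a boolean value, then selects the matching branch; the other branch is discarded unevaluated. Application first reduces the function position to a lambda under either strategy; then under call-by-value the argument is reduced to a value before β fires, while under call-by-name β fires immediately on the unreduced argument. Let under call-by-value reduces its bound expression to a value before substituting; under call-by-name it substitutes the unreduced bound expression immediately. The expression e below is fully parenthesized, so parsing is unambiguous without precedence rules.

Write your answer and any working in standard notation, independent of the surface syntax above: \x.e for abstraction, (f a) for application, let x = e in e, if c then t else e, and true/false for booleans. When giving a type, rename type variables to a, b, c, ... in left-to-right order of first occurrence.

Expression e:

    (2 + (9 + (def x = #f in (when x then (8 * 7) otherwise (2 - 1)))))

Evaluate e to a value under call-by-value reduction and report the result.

Answer: 12

Trace:
step 0: (2 + (9 + (let x = false in (if x then (8 * 7) else (2 - 1)))))
step 1: [let@1.1] (2 + (9 + (if false then (8 * 7) else (2 - 1))))
step 2: [if@1.1] (2 + (9 + (2 - 1)))
step 3: [delta@1.1] (2 + (9 + 1))
step 4: [delta@1] (2 + 10)
step 5: [delta@root] 12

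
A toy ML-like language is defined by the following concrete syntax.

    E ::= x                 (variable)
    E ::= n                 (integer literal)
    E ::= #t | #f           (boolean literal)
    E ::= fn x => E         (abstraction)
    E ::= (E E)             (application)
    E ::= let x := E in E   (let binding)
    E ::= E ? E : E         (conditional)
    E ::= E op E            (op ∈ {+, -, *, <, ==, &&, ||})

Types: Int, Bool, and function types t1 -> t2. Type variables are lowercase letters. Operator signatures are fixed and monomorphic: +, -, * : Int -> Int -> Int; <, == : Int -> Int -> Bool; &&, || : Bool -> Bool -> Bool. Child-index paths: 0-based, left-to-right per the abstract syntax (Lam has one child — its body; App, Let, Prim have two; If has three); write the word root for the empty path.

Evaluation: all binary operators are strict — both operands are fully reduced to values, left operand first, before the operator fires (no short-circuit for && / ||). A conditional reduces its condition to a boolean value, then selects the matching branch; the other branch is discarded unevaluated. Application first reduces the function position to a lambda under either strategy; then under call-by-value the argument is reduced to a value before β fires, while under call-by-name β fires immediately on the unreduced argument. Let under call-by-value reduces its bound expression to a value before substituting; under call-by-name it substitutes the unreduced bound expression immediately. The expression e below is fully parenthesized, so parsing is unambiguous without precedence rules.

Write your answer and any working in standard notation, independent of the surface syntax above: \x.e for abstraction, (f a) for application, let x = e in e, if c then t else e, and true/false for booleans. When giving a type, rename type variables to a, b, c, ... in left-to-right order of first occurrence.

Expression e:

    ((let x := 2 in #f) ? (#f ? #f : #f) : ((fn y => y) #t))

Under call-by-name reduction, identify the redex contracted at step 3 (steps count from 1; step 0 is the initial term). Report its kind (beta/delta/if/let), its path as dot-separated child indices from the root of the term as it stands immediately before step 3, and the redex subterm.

Trace:
step 0: (if (let x = 2 in false) then (if false then false else false) else ((\y.y) true))
step 1: [let@0] (if false then (if false then false else false) else ((\y.y) true))
step 2: [if@root] ((\y.y) true)
step 3: [beta@root] true

Answer: beta at root : ((\y.y) true)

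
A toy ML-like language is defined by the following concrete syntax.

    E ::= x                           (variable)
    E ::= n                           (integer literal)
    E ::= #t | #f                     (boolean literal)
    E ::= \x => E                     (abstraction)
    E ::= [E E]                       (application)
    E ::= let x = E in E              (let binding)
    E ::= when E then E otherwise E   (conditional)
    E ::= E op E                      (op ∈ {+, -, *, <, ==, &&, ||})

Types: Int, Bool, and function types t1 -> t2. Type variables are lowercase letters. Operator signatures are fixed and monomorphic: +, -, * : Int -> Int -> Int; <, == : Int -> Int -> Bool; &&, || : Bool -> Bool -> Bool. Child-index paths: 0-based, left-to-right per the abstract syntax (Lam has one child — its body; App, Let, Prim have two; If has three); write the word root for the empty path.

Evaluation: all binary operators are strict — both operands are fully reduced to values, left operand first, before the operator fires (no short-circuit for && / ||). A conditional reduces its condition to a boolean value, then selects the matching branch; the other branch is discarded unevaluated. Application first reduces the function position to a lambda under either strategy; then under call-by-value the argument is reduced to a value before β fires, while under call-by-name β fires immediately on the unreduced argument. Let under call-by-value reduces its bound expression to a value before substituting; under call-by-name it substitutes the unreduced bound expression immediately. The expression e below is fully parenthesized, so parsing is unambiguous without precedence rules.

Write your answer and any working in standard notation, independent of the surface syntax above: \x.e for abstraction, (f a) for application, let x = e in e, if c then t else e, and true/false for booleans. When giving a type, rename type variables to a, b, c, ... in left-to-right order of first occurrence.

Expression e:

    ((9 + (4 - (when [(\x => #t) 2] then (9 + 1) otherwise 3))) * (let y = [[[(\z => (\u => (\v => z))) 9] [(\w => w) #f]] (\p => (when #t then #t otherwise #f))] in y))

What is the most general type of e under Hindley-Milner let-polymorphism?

Derivation:
  unify Int ~ Int
  unify Int ~ Int
\x._ : a -> Bool
  unify a -> Bool ~ Int -> b
  unify a ~ Int
  unify Bool ~ b
_ _ : Bool
  unify Bool ~ Bool
  unify Int ~ Int
  unify Int ~ Int
  unify Int ~ Int
  unify Int ~ Int
  unify Int ~ Int
  unify Int ~ Int
z : c
\v._ : e -> c
\u._ : d -> e -> c
\z._ : c -> d -> e -> c
  unify c -> d -> e -> c ~ Int -> f
  unify c ~ Int
  unify d -> e -> Int ~ f
_ _ : d -> e -> Int
w : g
\w._ : g -> g
  unify g -> g ~ Bool -> h
  unify g ~ Bool
  unify Bool ~ h
_ _ : Bool
  unify d -> e -> Int ~ Bool -> i
  unify d ~ Bool
  unify e -> Int ~ i
_ _ : e -> Int
  unify Bool ~ Bool
  unify Bool ~ Bool
\p._ : j -> Bool
  unify e -> Int ~ (j -> Bool) -> k
  unify e ~ j -> Bool
  unify Int ~ k
_ _ : Int
let y : Int
y : Int
  unify Int ~ Int

Answer: Int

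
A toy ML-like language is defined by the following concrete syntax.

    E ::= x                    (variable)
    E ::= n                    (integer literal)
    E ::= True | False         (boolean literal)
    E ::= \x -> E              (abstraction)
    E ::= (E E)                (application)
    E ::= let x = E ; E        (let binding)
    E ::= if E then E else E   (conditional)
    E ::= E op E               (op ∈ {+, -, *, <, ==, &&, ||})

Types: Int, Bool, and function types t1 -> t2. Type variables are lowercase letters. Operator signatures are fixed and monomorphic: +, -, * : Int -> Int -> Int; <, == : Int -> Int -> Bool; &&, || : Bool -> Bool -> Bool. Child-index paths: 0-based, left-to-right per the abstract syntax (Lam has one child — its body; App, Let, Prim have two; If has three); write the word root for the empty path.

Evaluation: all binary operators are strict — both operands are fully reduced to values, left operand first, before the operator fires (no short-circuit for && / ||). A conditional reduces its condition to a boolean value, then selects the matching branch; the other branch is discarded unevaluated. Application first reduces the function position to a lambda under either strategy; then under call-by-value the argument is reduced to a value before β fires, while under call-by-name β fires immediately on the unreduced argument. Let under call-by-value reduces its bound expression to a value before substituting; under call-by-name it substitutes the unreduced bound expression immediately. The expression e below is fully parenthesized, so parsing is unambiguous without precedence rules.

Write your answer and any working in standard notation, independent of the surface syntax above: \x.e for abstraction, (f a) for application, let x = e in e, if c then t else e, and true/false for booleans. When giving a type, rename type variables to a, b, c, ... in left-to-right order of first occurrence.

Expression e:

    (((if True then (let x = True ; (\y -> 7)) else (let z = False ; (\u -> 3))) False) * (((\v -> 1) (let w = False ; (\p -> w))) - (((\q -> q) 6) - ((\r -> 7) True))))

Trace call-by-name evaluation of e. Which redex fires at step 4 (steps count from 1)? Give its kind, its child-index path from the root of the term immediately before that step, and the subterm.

Answer: beta at 1.0 : ((\v.1) (let w = false in (\p.w)))

Trace:
step 0: (((if true then (let x = true in (\y.7)) else (let z = false in (\u.3))) false) * (((\v.1) (let w = false in (\p.w))) - (((\q.q) 6) - ((\r.7) true))))
step 1: [if@0.0] (((let x = true in (\y.7)) false) * (((\v.1) (let w = false in (\p.w))) - (((\q.q) 6) - ((\r.7) true))))
step 2: [let@0.0] (((\y.7) false) * (((\v.1) (let w = false in (\p.w))) - (((\q.q) 6) - ((\r.7) true))))
step 3: [beta@0] (7 * (((\v.1) (let w = false in (\p.w))) - (((\q.q) 6) - ((\r.7) true))))
step 4: [beta@1.0] (7 * (1 - (((\q.q) 6) - ((\r.7) true))))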